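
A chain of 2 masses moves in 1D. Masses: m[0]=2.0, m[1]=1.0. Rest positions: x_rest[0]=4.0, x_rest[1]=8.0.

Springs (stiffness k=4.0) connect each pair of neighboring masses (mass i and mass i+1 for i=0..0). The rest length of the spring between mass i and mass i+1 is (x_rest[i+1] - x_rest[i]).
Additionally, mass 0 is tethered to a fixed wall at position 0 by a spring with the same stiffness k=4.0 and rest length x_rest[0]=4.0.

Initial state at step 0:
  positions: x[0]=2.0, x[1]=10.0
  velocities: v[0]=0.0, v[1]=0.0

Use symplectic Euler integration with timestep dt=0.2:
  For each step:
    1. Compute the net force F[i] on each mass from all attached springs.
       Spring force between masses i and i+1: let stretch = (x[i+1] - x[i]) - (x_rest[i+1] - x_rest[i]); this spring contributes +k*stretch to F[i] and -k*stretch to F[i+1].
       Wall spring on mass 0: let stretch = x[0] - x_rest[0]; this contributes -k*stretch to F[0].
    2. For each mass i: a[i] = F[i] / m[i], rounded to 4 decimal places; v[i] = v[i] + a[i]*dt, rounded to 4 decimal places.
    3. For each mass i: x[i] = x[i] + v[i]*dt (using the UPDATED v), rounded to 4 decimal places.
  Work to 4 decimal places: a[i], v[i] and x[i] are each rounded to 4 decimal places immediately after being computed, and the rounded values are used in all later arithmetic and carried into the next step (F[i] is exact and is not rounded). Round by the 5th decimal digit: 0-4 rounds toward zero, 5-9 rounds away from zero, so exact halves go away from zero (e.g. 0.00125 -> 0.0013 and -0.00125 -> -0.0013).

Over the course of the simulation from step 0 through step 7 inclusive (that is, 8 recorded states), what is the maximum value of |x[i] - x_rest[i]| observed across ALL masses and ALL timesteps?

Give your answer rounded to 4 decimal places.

Answer: 2.5871

Derivation:
Step 0: x=[2.0000 10.0000] v=[0.0000 0.0000]
Step 1: x=[2.4800 9.3600] v=[2.4000 -3.2000]
Step 2: x=[3.3120 8.2592] v=[4.1600 -5.5040]
Step 3: x=[4.2748 7.0068] v=[4.8141 -6.2618]
Step 4: x=[5.1142 5.9573] v=[4.1970 -5.2474]
Step 5: x=[5.6119 5.4129] v=[2.4886 -2.7219]
Step 6: x=[5.6447 5.5404] v=[0.1642 0.6373]
Step 7: x=[5.2176 6.3245] v=[-2.1354 3.9207]
Max displacement = 2.5871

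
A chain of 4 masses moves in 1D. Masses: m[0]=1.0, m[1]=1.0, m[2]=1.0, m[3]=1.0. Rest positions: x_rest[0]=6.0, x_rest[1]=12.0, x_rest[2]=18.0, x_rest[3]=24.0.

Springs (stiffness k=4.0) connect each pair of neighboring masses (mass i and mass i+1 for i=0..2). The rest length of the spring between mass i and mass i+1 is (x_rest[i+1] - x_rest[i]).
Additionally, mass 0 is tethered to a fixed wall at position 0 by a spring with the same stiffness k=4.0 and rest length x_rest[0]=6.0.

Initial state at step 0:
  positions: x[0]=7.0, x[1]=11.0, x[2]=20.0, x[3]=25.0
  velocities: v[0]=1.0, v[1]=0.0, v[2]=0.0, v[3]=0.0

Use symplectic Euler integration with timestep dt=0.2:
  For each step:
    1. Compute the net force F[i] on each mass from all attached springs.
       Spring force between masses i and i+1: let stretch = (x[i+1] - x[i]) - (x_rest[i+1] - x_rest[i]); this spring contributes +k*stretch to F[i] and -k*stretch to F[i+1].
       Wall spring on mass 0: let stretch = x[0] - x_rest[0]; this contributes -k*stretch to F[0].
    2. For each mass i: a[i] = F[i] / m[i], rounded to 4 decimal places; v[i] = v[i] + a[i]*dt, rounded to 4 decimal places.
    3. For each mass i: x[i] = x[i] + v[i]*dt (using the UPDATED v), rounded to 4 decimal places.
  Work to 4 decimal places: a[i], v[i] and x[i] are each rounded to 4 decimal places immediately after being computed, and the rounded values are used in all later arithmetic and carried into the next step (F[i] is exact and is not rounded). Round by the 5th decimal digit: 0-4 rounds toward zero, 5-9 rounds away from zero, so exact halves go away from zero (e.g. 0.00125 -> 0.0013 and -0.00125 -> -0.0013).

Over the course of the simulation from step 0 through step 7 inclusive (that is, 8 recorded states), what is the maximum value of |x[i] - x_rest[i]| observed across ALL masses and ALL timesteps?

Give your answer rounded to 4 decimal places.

Answer: 2.2366

Derivation:
Step 0: x=[7.0000 11.0000 20.0000 25.0000] v=[1.0000 0.0000 0.0000 0.0000]
Step 1: x=[6.7200 11.8000 19.3600 25.1600] v=[-1.4000 4.0000 -3.2000 0.8000]
Step 2: x=[6.1776 12.9968 18.4384 25.3520] v=[-2.7120 5.9840 -4.6080 0.9600]
Step 3: x=[5.7379 13.9732 17.7523 25.3978] v=[-2.1987 4.8819 -3.4304 0.2291]
Step 4: x=[5.6977 14.2366 17.6848 25.1803] v=[-0.2008 1.3169 -0.3373 -1.0873]
Step 5: x=[6.1121 13.6855 18.2649 24.7236] v=[2.0722 -2.7557 2.9005 -2.2837]
Step 6: x=[6.7603 12.6553 19.1457 24.1935] v=[3.2412 -5.1509 4.4039 -2.6507]
Step 7: x=[7.2701 11.7204 19.7957 23.8157] v=[2.5490 -4.6746 3.2498 -1.8889]
Max displacement = 2.2366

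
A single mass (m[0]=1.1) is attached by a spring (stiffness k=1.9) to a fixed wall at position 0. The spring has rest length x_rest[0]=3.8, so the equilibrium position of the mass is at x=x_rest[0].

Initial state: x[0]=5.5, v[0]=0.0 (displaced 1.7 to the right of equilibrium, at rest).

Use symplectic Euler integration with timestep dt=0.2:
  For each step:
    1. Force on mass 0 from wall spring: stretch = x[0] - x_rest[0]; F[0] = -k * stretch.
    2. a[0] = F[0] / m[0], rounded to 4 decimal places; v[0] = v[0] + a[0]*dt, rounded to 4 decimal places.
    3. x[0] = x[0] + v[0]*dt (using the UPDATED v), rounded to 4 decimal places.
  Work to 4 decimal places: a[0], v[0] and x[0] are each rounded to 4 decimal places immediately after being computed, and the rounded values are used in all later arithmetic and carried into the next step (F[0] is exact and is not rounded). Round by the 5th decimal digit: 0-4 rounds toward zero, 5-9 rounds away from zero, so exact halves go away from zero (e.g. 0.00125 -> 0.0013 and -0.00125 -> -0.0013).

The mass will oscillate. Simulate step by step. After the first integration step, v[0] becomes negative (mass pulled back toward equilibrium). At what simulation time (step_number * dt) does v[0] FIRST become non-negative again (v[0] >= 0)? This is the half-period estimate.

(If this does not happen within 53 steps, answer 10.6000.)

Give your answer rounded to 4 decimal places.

Step 0: x=[5.5000] v=[0.0000]
Step 1: x=[5.3825] v=[-0.5873]
Step 2: x=[5.1557] v=[-1.1340]
Step 3: x=[4.8352] v=[-1.6023]
Step 4: x=[4.4432] v=[-1.9599]
Step 5: x=[4.0068] v=[-2.1821]
Step 6: x=[3.5561] v=[-2.2535]
Step 7: x=[3.1223] v=[-2.1692]
Step 8: x=[2.7353] v=[-1.9351]
Step 9: x=[2.4218] v=[-1.5673]
Step 10: x=[2.2036] v=[-1.0912]
Step 11: x=[2.0957] v=[-0.5397]
Step 12: x=[2.1055] v=[0.0491]
First v>=0 after going negative at step 12, time=2.4000

Answer: 2.4000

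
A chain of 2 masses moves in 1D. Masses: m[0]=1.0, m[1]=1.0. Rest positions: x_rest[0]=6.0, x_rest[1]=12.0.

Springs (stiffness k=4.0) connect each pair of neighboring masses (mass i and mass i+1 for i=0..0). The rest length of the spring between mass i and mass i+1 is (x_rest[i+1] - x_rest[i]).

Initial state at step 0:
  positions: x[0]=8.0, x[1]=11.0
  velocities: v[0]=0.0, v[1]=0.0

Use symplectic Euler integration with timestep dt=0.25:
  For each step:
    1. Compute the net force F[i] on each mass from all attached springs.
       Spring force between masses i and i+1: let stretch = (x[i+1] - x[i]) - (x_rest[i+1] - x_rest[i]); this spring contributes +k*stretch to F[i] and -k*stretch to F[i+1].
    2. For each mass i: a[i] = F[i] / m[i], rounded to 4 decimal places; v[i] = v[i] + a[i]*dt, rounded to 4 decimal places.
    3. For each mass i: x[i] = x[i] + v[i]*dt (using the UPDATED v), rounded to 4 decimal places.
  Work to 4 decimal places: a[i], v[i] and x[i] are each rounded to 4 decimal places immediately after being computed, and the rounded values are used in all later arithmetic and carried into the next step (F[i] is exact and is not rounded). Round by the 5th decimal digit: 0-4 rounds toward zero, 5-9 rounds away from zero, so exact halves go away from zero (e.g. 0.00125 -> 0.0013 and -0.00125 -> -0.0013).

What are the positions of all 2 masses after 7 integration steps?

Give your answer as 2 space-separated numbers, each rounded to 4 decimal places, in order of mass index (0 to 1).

Step 0: x=[8.0000 11.0000] v=[0.0000 0.0000]
Step 1: x=[7.2500 11.7500] v=[-3.0000 3.0000]
Step 2: x=[6.1250 12.8750] v=[-4.5000 4.5000]
Step 3: x=[5.1875 13.8125] v=[-3.7500 3.7500]
Step 4: x=[4.9063 14.0938] v=[-1.1250 1.1250]
Step 5: x=[5.4219 13.5782] v=[2.0625 -2.0625]
Step 6: x=[6.4766 12.5235] v=[4.2188 -4.2188]
Step 7: x=[7.5430 11.4571] v=[4.2657 -4.2657]

Answer: 7.5430 11.4571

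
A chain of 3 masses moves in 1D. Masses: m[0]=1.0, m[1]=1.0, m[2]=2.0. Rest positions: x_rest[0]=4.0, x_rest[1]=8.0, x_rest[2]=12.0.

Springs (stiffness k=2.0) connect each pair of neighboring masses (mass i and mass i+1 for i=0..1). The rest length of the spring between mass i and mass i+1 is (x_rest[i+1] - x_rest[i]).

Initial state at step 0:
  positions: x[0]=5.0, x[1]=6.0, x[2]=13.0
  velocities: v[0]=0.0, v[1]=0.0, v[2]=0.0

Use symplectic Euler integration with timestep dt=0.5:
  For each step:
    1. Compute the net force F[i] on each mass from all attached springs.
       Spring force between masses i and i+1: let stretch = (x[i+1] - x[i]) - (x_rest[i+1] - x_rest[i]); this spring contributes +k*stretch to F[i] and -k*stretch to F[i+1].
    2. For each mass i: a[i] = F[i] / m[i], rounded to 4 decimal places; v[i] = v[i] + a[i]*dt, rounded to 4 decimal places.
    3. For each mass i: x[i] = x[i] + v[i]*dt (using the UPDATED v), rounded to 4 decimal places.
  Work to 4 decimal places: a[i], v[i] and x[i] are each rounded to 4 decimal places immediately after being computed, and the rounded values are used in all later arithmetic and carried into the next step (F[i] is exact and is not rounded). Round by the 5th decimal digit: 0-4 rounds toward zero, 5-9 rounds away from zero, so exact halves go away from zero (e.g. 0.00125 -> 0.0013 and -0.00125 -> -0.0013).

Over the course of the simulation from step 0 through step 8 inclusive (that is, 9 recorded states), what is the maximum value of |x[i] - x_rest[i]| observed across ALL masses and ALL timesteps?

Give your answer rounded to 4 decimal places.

Step 0: x=[5.0000 6.0000 13.0000] v=[0.0000 0.0000 0.0000]
Step 1: x=[3.5000 9.0000 12.2500] v=[-3.0000 6.0000 -1.5000]
Step 2: x=[2.7500 10.8750 11.6875] v=[-1.5000 3.7500 -1.1250]
Step 3: x=[4.0625 9.0938 11.9219] v=[2.6250 -3.5625 0.4688]
Step 4: x=[5.8907 6.2110 12.4493] v=[3.6563 -5.7657 1.0548]
Step 5: x=[5.8790 6.2872 12.4171] v=[-0.0234 0.1523 -0.0644]
Step 6: x=[4.0714 9.2242 11.8524] v=[-3.6152 5.8740 -1.1294]
Step 7: x=[2.8402 10.8989 11.6307] v=[-2.4624 3.3494 -0.4435]
Step 8: x=[3.6384 8.9102 12.2260] v=[1.5963 -3.9775 1.1906]
Max displacement = 2.8989

Answer: 2.8989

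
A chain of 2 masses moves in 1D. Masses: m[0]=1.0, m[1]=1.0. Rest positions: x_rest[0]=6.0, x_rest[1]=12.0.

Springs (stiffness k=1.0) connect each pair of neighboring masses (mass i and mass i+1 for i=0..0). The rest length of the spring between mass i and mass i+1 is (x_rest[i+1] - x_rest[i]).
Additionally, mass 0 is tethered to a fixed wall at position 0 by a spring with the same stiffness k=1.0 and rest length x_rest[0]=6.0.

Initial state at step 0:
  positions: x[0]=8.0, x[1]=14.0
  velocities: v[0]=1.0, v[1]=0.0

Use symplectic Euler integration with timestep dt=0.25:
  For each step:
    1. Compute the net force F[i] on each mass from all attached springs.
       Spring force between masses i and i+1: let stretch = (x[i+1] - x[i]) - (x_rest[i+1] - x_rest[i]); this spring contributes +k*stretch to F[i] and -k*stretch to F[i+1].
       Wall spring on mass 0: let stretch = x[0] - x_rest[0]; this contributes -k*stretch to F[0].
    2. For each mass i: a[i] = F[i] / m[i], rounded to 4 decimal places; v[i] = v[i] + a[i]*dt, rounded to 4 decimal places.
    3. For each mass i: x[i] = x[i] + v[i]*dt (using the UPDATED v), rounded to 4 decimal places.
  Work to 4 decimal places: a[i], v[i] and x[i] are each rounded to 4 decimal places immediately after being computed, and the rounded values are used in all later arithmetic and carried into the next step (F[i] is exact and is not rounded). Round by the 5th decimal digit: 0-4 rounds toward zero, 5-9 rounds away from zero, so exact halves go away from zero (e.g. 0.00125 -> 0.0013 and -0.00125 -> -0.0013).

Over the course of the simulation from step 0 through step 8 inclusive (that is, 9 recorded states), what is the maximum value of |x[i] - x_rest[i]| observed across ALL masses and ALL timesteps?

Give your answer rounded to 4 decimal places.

Answer: 2.1250

Derivation:
Step 0: x=[8.0000 14.0000] v=[1.0000 0.0000]
Step 1: x=[8.1250 14.0000] v=[0.5000 0.0000]
Step 2: x=[8.1094 14.0078] v=[-0.0625 0.0313]
Step 3: x=[7.9556 14.0220] v=[-0.6153 0.0567]
Step 4: x=[7.6837 14.0320] v=[-1.0876 0.0401]
Step 5: x=[7.3283 14.0203] v=[-1.4215 -0.0470]
Step 6: x=[6.9332 13.9653] v=[-1.5806 -0.2200]
Step 7: x=[6.5442 13.8458] v=[-1.5559 -0.4780]
Step 8: x=[6.2026 13.6450] v=[-1.3666 -0.8034]
Max displacement = 2.1250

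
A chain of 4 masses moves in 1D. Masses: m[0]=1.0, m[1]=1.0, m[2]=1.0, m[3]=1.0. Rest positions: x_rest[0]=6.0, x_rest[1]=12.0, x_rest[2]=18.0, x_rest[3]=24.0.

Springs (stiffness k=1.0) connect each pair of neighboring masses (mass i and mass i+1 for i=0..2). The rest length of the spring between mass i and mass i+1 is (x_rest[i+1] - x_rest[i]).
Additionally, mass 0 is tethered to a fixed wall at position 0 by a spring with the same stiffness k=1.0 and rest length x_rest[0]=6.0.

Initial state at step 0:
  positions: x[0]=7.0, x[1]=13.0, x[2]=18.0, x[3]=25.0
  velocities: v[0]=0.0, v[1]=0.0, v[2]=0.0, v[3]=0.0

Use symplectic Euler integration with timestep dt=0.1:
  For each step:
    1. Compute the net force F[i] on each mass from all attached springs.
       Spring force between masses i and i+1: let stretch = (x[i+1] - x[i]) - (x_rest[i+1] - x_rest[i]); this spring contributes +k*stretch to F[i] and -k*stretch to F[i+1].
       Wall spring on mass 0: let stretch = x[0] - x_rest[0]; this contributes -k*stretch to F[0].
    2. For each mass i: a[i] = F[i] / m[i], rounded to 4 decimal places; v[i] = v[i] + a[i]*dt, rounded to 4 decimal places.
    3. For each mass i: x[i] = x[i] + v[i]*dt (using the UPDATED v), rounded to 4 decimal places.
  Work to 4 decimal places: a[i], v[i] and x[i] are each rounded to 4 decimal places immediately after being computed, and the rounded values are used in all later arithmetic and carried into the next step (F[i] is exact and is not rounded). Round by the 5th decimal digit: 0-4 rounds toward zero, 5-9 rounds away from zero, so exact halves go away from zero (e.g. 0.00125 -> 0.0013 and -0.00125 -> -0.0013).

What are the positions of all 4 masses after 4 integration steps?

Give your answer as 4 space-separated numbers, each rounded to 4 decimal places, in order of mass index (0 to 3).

Step 0: x=[7.0000 13.0000 18.0000 25.0000] v=[0.0000 0.0000 0.0000 0.0000]
Step 1: x=[6.9900 12.9900 18.0200 24.9900] v=[-0.1000 -0.1000 0.2000 -0.1000]
Step 2: x=[6.9701 12.9703 18.0594 24.9703] v=[-0.1990 -0.1970 0.3940 -0.1970]
Step 3: x=[6.9405 12.9415 18.1170 24.9415] v=[-0.2960 -0.2881 0.5762 -0.2881]
Step 4: x=[6.9015 12.9044 18.1911 24.9044] v=[-0.3900 -0.3707 0.7411 -0.3706]

Answer: 6.9015 12.9044 18.1911 24.9044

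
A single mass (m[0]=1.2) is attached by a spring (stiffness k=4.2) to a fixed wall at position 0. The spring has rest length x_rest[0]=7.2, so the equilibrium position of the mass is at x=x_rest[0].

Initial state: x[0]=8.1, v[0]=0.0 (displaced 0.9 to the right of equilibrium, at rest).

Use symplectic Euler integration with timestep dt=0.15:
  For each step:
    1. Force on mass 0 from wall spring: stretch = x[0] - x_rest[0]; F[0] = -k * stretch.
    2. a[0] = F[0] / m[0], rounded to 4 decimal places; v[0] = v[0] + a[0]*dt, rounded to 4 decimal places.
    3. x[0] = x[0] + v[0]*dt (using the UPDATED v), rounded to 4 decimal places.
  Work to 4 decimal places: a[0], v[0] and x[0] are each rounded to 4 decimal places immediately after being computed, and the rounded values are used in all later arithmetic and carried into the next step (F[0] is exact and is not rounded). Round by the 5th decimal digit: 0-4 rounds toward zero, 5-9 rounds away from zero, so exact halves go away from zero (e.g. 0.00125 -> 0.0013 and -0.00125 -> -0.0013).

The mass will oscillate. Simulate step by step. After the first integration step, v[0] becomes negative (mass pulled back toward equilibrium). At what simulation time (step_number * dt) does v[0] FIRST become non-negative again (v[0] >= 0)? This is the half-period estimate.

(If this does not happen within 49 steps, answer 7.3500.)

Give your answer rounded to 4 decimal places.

Answer: 1.8000

Derivation:
Step 0: x=[8.1000] v=[0.0000]
Step 1: x=[8.0291] v=[-0.4725]
Step 2: x=[7.8929] v=[-0.9078]
Step 3: x=[7.7022] v=[-1.2716]
Step 4: x=[7.4719] v=[-1.5353]
Step 5: x=[7.2202] v=[-1.6781]
Step 6: x=[6.9669] v=[-1.6887]
Step 7: x=[6.7320] v=[-1.5663]
Step 8: x=[6.5339] v=[-1.3206]
Step 9: x=[6.3883] v=[-0.9709]
Step 10: x=[6.3066] v=[-0.5448]
Step 11: x=[6.2952] v=[-0.0758]
Step 12: x=[6.3551] v=[0.3992]
First v>=0 after going negative at step 12, time=1.8000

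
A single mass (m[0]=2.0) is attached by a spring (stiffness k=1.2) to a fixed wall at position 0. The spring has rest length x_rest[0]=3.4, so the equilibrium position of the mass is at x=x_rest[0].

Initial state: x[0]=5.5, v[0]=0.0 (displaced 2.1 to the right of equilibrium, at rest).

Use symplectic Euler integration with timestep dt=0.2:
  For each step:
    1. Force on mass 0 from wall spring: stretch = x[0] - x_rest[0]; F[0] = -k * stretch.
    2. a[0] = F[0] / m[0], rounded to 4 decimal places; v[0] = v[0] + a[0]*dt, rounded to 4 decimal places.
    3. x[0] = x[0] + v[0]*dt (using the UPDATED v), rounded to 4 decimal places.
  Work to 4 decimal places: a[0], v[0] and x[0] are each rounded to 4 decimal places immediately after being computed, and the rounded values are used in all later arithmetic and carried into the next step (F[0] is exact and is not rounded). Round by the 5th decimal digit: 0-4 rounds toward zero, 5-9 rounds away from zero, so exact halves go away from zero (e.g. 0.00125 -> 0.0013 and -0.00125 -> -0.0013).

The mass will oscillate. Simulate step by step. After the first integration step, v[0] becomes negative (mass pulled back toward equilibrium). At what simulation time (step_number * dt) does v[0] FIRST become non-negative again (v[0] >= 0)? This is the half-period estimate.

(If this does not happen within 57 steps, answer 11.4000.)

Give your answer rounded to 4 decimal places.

Answer: 4.2000

Derivation:
Step 0: x=[5.5000] v=[0.0000]
Step 1: x=[5.4496] v=[-0.2520]
Step 2: x=[5.3500] v=[-0.4980]
Step 3: x=[5.2036] v=[-0.7320]
Step 4: x=[5.0139] v=[-0.9484]
Step 5: x=[4.7855] v=[-1.1421]
Step 6: x=[4.5238] v=[-1.3084]
Step 7: x=[4.2351] v=[-1.4433]
Step 8: x=[3.9264] v=[-1.5435]
Step 9: x=[3.6051] v=[-1.6067]
Step 10: x=[3.2788] v=[-1.6313]
Step 11: x=[2.9554] v=[-1.6168]
Step 12: x=[2.6427] v=[-1.5634]
Step 13: x=[2.3482] v=[-1.4725]
Step 14: x=[2.0789] v=[-1.3463]
Step 15: x=[1.8413] v=[-1.1878]
Step 16: x=[1.6411] v=[-1.0008]
Step 17: x=[1.4832] v=[-0.7897]
Step 18: x=[1.3713] v=[-0.5597]
Step 19: x=[1.3080] v=[-0.3163]
Step 20: x=[1.2949] v=[-0.0653]
Step 21: x=[1.3324] v=[0.1873]
First v>=0 after going negative at step 21, time=4.2000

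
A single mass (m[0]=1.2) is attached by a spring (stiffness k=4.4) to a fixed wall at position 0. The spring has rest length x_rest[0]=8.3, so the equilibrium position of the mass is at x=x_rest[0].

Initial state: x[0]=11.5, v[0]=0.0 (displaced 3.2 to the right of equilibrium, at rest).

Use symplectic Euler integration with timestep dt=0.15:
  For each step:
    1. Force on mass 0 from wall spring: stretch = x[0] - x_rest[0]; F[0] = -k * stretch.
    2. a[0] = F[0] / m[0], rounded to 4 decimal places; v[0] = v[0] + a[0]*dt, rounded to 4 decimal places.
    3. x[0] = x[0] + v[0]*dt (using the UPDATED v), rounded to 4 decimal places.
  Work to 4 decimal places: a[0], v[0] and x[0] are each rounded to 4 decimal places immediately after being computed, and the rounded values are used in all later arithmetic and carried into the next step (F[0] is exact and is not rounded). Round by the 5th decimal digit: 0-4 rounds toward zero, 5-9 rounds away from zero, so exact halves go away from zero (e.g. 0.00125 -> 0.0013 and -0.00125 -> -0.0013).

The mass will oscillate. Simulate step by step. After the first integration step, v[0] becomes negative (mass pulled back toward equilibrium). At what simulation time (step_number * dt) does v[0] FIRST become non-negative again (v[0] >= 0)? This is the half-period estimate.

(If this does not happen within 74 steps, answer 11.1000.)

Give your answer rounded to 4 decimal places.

Answer: 1.6500

Derivation:
Step 0: x=[11.5000] v=[0.0000]
Step 1: x=[11.2360] v=[-1.7600]
Step 2: x=[10.7298] v=[-3.3748]
Step 3: x=[10.0231] v=[-4.7112]
Step 4: x=[9.1743] v=[-5.6589]
Step 5: x=[8.2533] v=[-6.1398]
Step 6: x=[7.3362] v=[-6.1141]
Step 7: x=[6.4986] v=[-5.5840]
Step 8: x=[5.8096] v=[-4.5932]
Step 9: x=[5.3261] v=[-3.2235]
Step 10: x=[5.0879] v=[-1.5879]
Step 11: x=[5.1147] v=[0.1788]
First v>=0 after going negative at step 11, time=1.6500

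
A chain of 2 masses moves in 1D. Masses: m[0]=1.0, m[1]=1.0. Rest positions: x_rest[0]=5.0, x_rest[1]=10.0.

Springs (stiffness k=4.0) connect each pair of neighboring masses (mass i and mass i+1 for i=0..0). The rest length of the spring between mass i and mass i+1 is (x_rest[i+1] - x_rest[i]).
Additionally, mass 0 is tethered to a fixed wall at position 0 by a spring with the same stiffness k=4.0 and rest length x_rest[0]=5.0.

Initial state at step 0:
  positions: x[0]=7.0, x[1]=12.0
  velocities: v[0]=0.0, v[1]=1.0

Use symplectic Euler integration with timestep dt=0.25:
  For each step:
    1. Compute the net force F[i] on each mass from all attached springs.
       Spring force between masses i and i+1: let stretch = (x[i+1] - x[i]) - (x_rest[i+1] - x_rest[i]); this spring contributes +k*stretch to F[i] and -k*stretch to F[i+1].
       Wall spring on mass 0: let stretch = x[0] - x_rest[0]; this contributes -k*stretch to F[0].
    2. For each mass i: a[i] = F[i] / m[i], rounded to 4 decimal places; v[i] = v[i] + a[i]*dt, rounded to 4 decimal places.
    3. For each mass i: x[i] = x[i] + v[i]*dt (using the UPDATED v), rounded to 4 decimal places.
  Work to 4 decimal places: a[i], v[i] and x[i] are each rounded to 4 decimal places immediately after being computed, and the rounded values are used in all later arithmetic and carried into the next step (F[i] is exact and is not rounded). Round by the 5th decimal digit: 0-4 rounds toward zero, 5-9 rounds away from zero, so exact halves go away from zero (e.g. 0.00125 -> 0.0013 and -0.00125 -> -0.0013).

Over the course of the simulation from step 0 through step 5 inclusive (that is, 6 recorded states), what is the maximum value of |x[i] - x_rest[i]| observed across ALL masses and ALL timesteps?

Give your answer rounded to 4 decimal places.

Answer: 2.3125

Derivation:
Step 0: x=[7.0000 12.0000] v=[0.0000 1.0000]
Step 1: x=[6.5000 12.2500] v=[-2.0000 1.0000]
Step 2: x=[5.8125 12.3125] v=[-2.7500 0.2500]
Step 3: x=[5.2969 12.0000] v=[-2.0625 -1.2500]
Step 4: x=[5.1328 11.2617] v=[-0.6563 -2.9531]
Step 5: x=[5.2178 10.2412] v=[0.3398 -4.0820]
Max displacement = 2.3125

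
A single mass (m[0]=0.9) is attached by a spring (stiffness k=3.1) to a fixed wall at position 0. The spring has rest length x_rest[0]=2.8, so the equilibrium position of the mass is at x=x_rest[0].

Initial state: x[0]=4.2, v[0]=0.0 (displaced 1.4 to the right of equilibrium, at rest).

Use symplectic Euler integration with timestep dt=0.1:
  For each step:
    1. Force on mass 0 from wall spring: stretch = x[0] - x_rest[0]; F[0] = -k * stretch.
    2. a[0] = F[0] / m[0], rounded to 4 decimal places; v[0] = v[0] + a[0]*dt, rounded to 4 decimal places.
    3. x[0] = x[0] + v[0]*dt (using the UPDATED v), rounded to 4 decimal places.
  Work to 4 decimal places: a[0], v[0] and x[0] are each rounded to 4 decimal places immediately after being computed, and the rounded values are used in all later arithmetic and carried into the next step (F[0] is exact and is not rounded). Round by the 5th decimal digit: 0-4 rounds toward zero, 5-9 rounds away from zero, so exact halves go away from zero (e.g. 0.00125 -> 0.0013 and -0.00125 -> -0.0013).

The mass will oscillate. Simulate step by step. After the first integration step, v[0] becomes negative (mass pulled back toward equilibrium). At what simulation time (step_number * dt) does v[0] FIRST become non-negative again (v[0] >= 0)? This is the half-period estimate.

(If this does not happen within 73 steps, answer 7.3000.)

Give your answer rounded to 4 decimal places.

Step 0: x=[4.2000] v=[0.0000]
Step 1: x=[4.1518] v=[-0.4822]
Step 2: x=[4.0570] v=[-0.9478]
Step 3: x=[3.9189] v=[-1.3808]
Step 4: x=[3.7423] v=[-1.7662]
Step 5: x=[3.5332] v=[-2.0908]
Step 6: x=[3.2989] v=[-2.3434]
Step 7: x=[3.0474] v=[-2.5152]
Step 8: x=[2.7874] v=[-2.6004]
Step 9: x=[2.5278] v=[-2.5961]
Step 10: x=[2.2776] v=[-2.5023]
Step 11: x=[2.0454] v=[-2.3224]
Step 12: x=[1.8392] v=[-2.0625]
Step 13: x=[1.6660] v=[-1.7316]
Step 14: x=[1.5319] v=[-1.3410]
Step 15: x=[1.4415] v=[-0.9042]
Step 16: x=[1.3979] v=[-0.4363]
Step 17: x=[1.4026] v=[0.0467]
First v>=0 after going negative at step 17, time=1.7000

Answer: 1.7000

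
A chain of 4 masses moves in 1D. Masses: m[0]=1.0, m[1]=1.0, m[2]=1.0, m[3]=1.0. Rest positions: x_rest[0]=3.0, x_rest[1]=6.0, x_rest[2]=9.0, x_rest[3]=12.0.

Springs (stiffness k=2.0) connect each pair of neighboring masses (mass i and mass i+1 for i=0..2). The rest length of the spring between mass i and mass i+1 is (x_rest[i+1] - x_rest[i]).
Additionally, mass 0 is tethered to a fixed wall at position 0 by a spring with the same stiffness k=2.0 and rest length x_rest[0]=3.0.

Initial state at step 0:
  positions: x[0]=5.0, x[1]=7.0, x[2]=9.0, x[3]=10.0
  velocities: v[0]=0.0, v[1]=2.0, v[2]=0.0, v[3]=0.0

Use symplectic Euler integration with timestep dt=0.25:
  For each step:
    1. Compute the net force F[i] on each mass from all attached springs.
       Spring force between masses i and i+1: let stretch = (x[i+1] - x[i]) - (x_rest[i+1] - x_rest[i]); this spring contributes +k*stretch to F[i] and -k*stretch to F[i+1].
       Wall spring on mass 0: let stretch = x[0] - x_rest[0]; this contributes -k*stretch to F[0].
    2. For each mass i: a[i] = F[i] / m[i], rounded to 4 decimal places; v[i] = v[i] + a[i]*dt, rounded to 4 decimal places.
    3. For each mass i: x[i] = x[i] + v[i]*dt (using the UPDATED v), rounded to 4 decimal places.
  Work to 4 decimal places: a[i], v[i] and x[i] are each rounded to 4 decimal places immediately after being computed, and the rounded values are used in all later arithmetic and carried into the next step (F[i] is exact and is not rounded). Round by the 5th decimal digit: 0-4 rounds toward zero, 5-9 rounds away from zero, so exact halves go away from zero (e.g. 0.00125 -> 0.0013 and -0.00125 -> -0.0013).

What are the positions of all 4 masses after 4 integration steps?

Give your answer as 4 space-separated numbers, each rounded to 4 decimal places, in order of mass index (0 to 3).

Answer: 2.9009 7.3039 8.9480 11.9292

Derivation:
Step 0: x=[5.0000 7.0000 9.0000 10.0000] v=[0.0000 2.0000 0.0000 0.0000]
Step 1: x=[4.6250 7.5000 8.8750 10.2500] v=[-1.5000 2.0000 -0.5000 1.0000]
Step 2: x=[4.0313 7.8125 8.7500 10.7031] v=[-2.3750 1.2500 -0.5000 1.8125]
Step 3: x=[3.4063 7.7695 8.7520 11.2871] v=[-2.5001 -0.1719 0.0078 2.3360]
Step 4: x=[2.9009 7.3039 8.9480 11.9292] v=[-2.0217 -1.8623 0.7841 2.5685]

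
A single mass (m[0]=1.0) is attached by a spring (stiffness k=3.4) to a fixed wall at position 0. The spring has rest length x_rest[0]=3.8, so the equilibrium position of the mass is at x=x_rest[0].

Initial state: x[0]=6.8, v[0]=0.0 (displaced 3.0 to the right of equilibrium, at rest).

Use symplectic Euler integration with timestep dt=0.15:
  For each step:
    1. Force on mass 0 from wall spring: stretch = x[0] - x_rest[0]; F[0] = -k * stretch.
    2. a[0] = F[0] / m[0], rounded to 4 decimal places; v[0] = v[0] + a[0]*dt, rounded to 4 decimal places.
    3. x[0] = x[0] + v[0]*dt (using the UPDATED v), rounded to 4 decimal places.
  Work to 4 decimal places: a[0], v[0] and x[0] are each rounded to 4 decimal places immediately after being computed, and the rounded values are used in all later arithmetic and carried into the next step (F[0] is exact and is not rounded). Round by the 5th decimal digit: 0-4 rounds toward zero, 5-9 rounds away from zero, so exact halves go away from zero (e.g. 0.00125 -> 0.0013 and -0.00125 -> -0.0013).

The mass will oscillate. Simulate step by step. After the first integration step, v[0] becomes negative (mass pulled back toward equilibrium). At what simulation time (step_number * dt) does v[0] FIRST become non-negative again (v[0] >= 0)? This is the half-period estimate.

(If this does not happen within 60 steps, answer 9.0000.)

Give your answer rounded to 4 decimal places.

Step 0: x=[6.8000] v=[0.0000]
Step 1: x=[6.5705] v=[-1.5300]
Step 2: x=[6.1291] v=[-2.9430]
Step 3: x=[5.5095] v=[-4.1308]
Step 4: x=[4.7591] v=[-5.0026]
Step 5: x=[3.9353] v=[-5.4917]
Step 6: x=[3.1012] v=[-5.5607]
Step 7: x=[2.3206] v=[-5.2043]
Step 8: x=[1.6531] v=[-4.4498]
Step 9: x=[1.1499] v=[-3.3549]
Step 10: x=[0.8494] v=[-2.0034]
Step 11: x=[0.7746] v=[-0.4986]
Step 12: x=[0.9313] v=[1.0444]
First v>=0 after going negative at step 12, time=1.8000

Answer: 1.8000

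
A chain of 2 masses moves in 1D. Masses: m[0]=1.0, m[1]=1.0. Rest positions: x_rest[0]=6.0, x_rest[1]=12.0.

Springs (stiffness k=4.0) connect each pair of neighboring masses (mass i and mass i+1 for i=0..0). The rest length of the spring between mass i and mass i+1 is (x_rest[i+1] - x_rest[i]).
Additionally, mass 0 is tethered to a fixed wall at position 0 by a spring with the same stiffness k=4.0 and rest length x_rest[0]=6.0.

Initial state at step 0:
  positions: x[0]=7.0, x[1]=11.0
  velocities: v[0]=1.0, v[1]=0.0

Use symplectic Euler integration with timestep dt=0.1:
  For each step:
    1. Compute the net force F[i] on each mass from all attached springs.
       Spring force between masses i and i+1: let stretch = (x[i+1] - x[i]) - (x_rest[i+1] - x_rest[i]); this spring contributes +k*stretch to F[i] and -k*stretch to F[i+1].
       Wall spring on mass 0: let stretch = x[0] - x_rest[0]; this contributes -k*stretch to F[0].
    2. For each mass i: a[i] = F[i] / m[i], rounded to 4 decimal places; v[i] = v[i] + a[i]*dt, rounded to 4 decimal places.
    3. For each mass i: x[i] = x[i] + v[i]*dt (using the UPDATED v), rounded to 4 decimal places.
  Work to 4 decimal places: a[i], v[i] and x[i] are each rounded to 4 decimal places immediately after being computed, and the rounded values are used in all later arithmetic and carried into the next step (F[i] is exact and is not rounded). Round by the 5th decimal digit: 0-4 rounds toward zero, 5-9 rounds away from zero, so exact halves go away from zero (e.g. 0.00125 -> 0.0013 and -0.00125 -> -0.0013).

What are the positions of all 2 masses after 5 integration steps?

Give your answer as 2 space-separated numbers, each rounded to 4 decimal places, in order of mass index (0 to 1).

Step 0: x=[7.0000 11.0000] v=[1.0000 0.0000]
Step 1: x=[6.9800 11.0800] v=[-0.2000 0.8000]
Step 2: x=[6.8448 11.2360] v=[-1.3520 1.5600]
Step 3: x=[6.6115 11.4564] v=[-2.3334 2.2035]
Step 4: x=[6.3075 11.7230] v=[-3.0400 2.6655]
Step 5: x=[5.9678 12.0129] v=[-3.3968 2.8993]

Answer: 5.9678 12.0129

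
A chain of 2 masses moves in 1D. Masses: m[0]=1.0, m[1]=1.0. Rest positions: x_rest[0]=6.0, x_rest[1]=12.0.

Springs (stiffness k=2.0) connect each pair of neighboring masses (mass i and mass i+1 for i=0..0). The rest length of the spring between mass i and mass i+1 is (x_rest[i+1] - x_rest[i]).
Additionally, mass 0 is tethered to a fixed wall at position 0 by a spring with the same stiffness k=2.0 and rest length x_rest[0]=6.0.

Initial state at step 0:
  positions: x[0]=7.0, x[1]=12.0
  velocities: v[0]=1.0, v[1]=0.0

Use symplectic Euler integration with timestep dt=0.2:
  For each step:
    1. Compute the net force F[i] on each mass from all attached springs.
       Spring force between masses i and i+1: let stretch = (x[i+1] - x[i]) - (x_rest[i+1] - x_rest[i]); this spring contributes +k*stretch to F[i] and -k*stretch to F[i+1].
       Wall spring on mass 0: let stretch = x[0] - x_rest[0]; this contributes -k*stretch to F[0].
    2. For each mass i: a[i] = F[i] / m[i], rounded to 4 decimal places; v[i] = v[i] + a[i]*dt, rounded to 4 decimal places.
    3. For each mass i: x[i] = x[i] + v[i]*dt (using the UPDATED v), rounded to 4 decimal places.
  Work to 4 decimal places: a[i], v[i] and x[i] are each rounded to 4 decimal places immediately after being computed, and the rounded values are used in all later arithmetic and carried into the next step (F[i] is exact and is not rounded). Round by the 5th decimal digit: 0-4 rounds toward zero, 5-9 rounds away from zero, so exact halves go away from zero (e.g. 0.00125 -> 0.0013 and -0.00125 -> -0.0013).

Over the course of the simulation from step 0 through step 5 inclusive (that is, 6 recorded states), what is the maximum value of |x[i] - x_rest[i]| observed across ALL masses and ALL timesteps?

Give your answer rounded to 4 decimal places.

Answer: 1.0400

Derivation:
Step 0: x=[7.0000 12.0000] v=[1.0000 0.0000]
Step 1: x=[7.0400 12.0800] v=[0.2000 0.4000]
Step 2: x=[6.9200 12.2368] v=[-0.6000 0.7840]
Step 3: x=[6.6717 12.4483] v=[-1.2413 1.0573]
Step 4: x=[6.3518 12.6776] v=[-1.5993 1.1467]
Step 5: x=[6.0299 12.8809] v=[-1.6097 1.0164]
Max displacement = 1.0400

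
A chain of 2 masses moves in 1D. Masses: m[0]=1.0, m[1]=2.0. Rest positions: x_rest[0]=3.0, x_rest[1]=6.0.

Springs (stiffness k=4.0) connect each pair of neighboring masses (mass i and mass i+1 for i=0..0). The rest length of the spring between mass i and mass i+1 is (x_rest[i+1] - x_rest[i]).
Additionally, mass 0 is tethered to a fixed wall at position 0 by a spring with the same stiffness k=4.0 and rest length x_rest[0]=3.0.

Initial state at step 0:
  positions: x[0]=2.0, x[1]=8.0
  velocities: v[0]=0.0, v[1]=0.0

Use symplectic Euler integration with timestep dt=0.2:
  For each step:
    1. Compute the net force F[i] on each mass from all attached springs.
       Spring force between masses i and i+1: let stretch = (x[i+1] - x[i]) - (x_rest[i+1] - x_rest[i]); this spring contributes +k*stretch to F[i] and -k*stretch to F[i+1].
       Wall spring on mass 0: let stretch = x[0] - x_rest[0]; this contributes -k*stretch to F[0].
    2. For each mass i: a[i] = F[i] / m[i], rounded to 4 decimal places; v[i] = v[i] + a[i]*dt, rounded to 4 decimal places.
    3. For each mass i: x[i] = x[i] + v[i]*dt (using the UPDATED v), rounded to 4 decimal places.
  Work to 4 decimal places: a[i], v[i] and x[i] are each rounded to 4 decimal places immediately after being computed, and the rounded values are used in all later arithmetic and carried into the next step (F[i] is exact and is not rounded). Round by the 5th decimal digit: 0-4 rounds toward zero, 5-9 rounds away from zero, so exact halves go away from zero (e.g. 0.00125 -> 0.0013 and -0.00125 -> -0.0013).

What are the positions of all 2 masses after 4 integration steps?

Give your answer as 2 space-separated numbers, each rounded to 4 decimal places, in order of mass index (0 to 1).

Answer: 5.3431 6.4895

Derivation:
Step 0: x=[2.0000 8.0000] v=[0.0000 0.0000]
Step 1: x=[2.6400 7.7600] v=[3.2000 -1.2000]
Step 2: x=[3.6768 7.3504] v=[5.1840 -2.0480]
Step 3: x=[4.7131 6.8869] v=[5.1814 -2.3174]
Step 4: x=[5.3431 6.4895] v=[3.1500 -1.9869]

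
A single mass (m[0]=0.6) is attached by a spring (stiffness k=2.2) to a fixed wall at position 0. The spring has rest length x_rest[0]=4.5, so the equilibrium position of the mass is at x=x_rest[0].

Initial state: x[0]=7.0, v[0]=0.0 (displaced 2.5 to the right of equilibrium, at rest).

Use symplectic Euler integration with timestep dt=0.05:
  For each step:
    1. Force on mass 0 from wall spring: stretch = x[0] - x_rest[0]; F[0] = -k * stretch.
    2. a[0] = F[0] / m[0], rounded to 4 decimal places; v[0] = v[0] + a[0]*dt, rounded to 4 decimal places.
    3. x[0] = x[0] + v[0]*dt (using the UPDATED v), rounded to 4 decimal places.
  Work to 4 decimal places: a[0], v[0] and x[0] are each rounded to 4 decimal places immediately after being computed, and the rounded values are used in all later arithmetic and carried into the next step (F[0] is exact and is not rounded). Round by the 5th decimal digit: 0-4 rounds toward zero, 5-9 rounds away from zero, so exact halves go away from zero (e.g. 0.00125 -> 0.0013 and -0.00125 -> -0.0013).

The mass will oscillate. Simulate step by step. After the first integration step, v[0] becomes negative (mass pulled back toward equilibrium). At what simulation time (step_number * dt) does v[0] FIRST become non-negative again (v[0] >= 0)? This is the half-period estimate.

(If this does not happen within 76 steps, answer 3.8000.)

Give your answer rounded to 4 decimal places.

Step 0: x=[7.0000] v=[0.0000]
Step 1: x=[6.9771] v=[-0.4583]
Step 2: x=[6.9315] v=[-0.9124]
Step 3: x=[6.8636] v=[-1.3582]
Step 4: x=[6.7740] v=[-1.7915]
Step 5: x=[6.6636] v=[-2.2084]
Step 6: x=[6.5333] v=[-2.6051]
Step 7: x=[6.3844] v=[-2.9779]
Step 8: x=[6.2182] v=[-3.3234]
Step 9: x=[6.0363] v=[-3.6384]
Step 10: x=[5.8403] v=[-3.9201]
Step 11: x=[5.6320] v=[-4.1658]
Step 12: x=[5.4133] v=[-4.3733]
Step 13: x=[5.1863] v=[-4.5407]
Step 14: x=[4.9530] v=[-4.6665]
Step 15: x=[4.7155] v=[-4.7496]
Step 16: x=[4.4760] v=[-4.7891]
Step 17: x=[4.2368] v=[-4.7847]
Step 18: x=[4.0000] v=[-4.7364]
Step 19: x=[3.7678] v=[-4.6447]
Step 20: x=[3.5423] v=[-4.5105]
Step 21: x=[3.3256] v=[-4.3349]
Step 22: x=[3.1196] v=[-4.1196]
Step 23: x=[2.9263] v=[-3.8665]
Step 24: x=[2.7474] v=[-3.5780]
Step 25: x=[2.5846] v=[-3.2567]
Step 26: x=[2.4393] v=[-2.9055]
Step 27: x=[2.3129] v=[-2.5277]
Step 28: x=[2.2066] v=[-2.1267]
Step 29: x=[2.1213] v=[-1.7062]
Step 30: x=[2.0578] v=[-1.2701]
Step 31: x=[2.0167] v=[-0.8224]
Step 32: x=[1.9983] v=[-0.3671]
Step 33: x=[2.0029] v=[0.0915]
First v>=0 after going negative at step 33, time=1.6500

Answer: 1.6500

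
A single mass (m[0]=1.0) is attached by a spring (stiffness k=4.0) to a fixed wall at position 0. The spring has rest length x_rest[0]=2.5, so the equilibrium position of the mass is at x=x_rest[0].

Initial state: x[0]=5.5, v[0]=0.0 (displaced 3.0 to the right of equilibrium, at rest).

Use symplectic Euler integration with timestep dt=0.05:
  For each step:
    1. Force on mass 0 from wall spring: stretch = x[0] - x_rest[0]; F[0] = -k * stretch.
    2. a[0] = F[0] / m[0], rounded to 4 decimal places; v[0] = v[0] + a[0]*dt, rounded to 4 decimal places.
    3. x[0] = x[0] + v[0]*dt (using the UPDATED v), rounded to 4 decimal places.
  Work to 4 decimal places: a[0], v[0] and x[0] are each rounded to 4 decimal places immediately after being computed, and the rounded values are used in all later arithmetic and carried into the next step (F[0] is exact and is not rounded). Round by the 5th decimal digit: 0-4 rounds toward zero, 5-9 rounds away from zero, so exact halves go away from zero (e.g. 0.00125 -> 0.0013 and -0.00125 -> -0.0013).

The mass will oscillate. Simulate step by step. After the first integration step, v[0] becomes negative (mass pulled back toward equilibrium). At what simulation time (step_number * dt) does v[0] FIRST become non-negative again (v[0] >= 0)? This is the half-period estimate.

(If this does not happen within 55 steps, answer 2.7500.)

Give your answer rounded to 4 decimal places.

Answer: 1.6000

Derivation:
Step 0: x=[5.5000] v=[0.0000]
Step 1: x=[5.4700] v=[-0.6000]
Step 2: x=[5.4103] v=[-1.1940]
Step 3: x=[5.3215] v=[-1.7761]
Step 4: x=[5.2045] v=[-2.3404]
Step 5: x=[5.0604] v=[-2.8813]
Step 6: x=[4.8907] v=[-3.3934]
Step 7: x=[4.6971] v=[-3.8715]
Step 8: x=[4.4816] v=[-4.3109]
Step 9: x=[4.2462] v=[-4.7072]
Step 10: x=[3.9934] v=[-5.0564]
Step 11: x=[3.7256] v=[-5.3551]
Step 12: x=[3.4456] v=[-5.6002]
Step 13: x=[3.1561] v=[-5.7893]
Step 14: x=[2.8601] v=[-5.9205]
Step 15: x=[2.5605] v=[-5.9925]
Step 16: x=[2.2603] v=[-6.0046]
Step 17: x=[1.9625] v=[-5.9567]
Step 18: x=[1.6700] v=[-5.8492]
Step 19: x=[1.3858] v=[-5.6832]
Step 20: x=[1.1128] v=[-5.4604]
Step 21: x=[0.8537] v=[-5.1830]
Step 22: x=[0.6110] v=[-4.8537]
Step 23: x=[0.3872] v=[-4.4759]
Step 24: x=[0.1845] v=[-4.0533]
Step 25: x=[0.0050] v=[-3.5902]
Step 26: x=[-0.1496] v=[-3.0912]
Step 27: x=[-0.2777] v=[-2.5613]
Step 28: x=[-0.3780] v=[-2.0058]
Step 29: x=[-0.4495] v=[-1.4302]
Step 30: x=[-0.4915] v=[-0.8403]
Step 31: x=[-0.5036] v=[-0.2420]
Step 32: x=[-0.4857] v=[0.3587]
First v>=0 after going negative at step 32, time=1.6000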